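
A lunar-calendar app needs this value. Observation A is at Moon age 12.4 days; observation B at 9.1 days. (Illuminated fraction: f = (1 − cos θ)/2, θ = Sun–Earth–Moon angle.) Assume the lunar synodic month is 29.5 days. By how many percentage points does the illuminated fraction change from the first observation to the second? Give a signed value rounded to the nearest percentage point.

-26 pp

First observation: θ = 360°·12.4/29.5 = 151.3°, so f = 0.939.
Second observation: θ = 111.1°, f = 0.680.
Δf = 0.680 − 0.939 = -0.259, i.e. -26 pp.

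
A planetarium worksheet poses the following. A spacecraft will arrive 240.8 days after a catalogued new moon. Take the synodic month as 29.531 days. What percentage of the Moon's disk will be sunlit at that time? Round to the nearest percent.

22%

Reduce mod P: 240.8 − 8×29.531 = 4.55 d into the current lunation.
Elongation θ = 360° × 4.55/29.531 ≈ 55.5°.
cos 55.5° = 0.567, so f = (1 − 0.567)/2 = 0.217, so 22%.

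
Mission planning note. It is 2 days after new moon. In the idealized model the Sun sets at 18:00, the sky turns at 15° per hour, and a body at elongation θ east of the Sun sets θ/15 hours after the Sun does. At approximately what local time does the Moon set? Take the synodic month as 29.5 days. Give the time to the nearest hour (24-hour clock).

Elongation θ = 360° × 2/29.5 ≈ 24.4°.
At 15° of sky rotation per hour, 24.4° corresponds to a 1.63 h lag.
18:00 + 1.63 h ≈ 19:38 → 20:00 to the nearest hour.

20:00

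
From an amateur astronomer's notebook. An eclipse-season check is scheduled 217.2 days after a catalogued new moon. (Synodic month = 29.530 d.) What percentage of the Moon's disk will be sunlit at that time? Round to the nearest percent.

81%

217.2/29.530 = 7.355 lunations, so 7 complete cycles and 10.49 d into the next.
Elongation θ = 360° × 10.49/29.530 ≈ 127.9°.
cos 127.9° = (-0.614), so f = (1 − (-0.614))/2 = 0.807, so 81%.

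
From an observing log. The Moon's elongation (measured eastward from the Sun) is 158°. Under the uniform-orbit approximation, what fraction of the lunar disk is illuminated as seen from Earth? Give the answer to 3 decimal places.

cos 158° = (-0.927), so f = (1 − (-0.927))/2 = 0.964.

0.964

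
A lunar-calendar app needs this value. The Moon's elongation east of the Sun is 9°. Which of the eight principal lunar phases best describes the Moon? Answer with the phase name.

new moon

The new moon sector spans roughly -22°–22°; 9° falls inside it.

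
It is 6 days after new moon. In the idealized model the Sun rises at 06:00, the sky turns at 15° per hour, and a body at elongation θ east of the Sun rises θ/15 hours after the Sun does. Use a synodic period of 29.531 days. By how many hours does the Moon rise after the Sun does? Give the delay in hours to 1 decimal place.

4.9 h

Phase angle: θ = 360°·(6 d)/(29.531 d) = 73.1°.
The Moon trails the Sun by θ/15 = 73.1/15 ≈ 4.88 hours.
So the Moon rises 4.88 h after the Sun.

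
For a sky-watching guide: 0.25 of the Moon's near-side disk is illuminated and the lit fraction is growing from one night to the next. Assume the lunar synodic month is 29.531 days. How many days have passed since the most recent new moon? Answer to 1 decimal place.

From f = (1 − cos θ)/2: cos θ = 1 − 2×0.25 = 0.500; arccos → 60.0°.
Before full moon the principal value applies: θ = 60.0°.
Age = 29.531 × 60.0°/360° ≈ 4.92 days.

4.9 days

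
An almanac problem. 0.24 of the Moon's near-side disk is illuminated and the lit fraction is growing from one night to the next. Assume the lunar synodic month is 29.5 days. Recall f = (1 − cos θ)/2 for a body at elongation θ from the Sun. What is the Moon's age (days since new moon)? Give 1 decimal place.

cos θ = 1 − 2f = 0.520, giving a principal value of 58.7°.
The Moon is waxing (0°–180°), so θ = 58.7° directly.
That fraction of the synodic month is 58.7/360 × 29.5 d ≈ 4.81 d.

4.8 days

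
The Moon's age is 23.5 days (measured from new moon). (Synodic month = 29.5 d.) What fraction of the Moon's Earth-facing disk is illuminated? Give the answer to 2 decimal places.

0.36

Elongation θ = 360° × 23.5/29.5 ≈ 286.8°.
With cos θ = 0.289, the lit fraction is (1 − 0.289)/2 ≈ 0.356.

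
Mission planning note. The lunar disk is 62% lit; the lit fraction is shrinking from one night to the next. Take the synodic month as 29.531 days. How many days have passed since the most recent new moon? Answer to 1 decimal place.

From f = (1 − cos θ)/2: cos θ = 1 − 2×0.62 = -0.240; arccos → 103.9°.
Since the Moon is past full (waning), take the reflex angle: θ = 360° − 103.9° = 256.1°.
Age = 29.531 × 256.1°/360° ≈ 21.01 days.

21.0 days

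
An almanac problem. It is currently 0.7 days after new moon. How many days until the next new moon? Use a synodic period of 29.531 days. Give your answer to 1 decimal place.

28.8 days

The next new moon completes the synodic month: 29.531 − 0.7 = 28.831 days.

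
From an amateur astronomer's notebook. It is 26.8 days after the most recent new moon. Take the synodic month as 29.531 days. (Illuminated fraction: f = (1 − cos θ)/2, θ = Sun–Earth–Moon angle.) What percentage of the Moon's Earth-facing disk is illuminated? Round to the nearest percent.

Elongation θ = 360° × 26.8/29.531 ≈ 326.7°.
With cos θ = 0.836, the lit fraction is (1 − 0.836)/2 ≈ 0.082, so 8%.

8%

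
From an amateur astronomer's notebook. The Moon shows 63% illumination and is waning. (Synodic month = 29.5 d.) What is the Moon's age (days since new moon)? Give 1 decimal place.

20.9 days

cos θ = 1 − 2f = -0.260, giving a principal value of 105.1°.
A waning Moon lies in 180°–360°, so θ = 360° − 105.1° = 254.9°.
At 360°/29.5 d per day, 254.9° corresponds to 20.89 days.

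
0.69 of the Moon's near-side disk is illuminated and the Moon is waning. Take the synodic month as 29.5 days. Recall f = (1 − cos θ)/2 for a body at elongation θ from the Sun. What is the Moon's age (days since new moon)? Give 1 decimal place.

Invert f = (1 − cos θ)/2 to get cos θ = 1 − 2(0.69) = -0.380, hence θ₀ = arccos -0.380 = 112.3°.
Waning ⇒ past full, so θ = 360° − 112.3° = 247.7°.
That fraction of the synodic month is 247.7/360 × 29.5 d ≈ 20.29 d.

20.3 days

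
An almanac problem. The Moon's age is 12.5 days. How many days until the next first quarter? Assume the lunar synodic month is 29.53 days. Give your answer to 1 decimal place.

First quarter is 0.25 of the way through the cycle: age 0.25 × 29.53 = 7.383 d.
This lunation's first quarter (7.383 d) has passed, so add one period: 36.913 − 12.5 = 24.413 days.

24.4 days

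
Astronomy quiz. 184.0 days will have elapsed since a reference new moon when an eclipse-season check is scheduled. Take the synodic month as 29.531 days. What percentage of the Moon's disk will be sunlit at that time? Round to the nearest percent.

44%

Reduce mod P: 184.0 − 6×29.531 = 6.81 d into the current lunation.
Elongation θ = 360° × 6.81/29.531 ≈ 83.1°.
Illuminated fraction = (1 − cos 83.1°)/2 = (1 − 0.121)/2 ≈ 0.440, so 44%.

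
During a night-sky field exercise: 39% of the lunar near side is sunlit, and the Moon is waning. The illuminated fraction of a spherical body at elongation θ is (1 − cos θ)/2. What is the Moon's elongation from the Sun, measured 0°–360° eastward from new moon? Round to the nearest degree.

Invert f = (1 − cos θ)/2 to get cos θ = 1 − 2(0.39) = 0.220, hence θ₀ = arccos 0.220 = 77.3°.
Waning ⇒ past full, so θ = 360° − 77.3° = 282.7°.

283°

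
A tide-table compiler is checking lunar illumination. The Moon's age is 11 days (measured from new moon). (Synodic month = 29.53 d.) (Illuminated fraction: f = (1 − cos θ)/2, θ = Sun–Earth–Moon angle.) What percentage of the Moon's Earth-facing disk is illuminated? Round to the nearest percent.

85%

Phase angle: θ = 360°·(11 d)/(29.53 d) = 134.1°.
cos 134.1° = (-0.696), so f = (1 − (-0.696))/2 = 0.848, so 85%.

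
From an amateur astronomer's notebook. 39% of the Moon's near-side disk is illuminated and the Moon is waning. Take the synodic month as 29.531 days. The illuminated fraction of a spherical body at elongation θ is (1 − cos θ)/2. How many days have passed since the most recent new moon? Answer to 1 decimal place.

cos θ = 1 − 2f = 0.220, giving a principal value of 77.3°.
Since the Moon is past full (waning), take the reflex angle: θ = 360° − 77.3° = 282.7°.
That fraction of the synodic month is 282.7/360 × 29.531 d ≈ 23.19 d.

23.2 days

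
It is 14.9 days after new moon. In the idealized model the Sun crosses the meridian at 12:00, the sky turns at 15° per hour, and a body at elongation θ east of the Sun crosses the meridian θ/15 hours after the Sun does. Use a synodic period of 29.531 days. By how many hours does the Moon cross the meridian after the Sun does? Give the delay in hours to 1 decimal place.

12.1 h

The Moon has covered 14.9/29.531 of its cycle, so θ ≈ 360° × 14.9/29.531 = 181.6°.
At 15° of sky rotation per hour, 181.6° corresponds to a 12.11 h lag.
So the Moon crosses the meridian 12.11 h after the Sun.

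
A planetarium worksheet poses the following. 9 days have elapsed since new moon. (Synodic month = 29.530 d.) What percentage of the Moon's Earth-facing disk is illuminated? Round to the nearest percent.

Phase angle: θ = 360°·(9 d)/(29.530 d) = 109.7°.
With cos θ = (-0.337), the lit fraction is (1 − (-0.337))/2 ≈ 0.669, so 67%.

67%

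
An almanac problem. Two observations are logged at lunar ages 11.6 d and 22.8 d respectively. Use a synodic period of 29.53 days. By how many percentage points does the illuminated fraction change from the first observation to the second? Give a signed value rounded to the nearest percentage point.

-46 percentage points

θ₁ = 360° × 11.6/29.53 = 141.4°, f₁ = (1 − cos θ₁)/2 = 0.891.
θ₂ = 360° × 22.8/29.53 = 278.0°, f₂ = (1 − cos θ₂)/2 = 0.431.
Change = f₂ − f₁ = -0.460 → -46 percentage points.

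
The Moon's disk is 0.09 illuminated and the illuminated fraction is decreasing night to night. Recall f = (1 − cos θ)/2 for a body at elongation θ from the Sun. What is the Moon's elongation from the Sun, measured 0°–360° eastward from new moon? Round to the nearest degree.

325°

cos θ = 1 − 2f = 0.820, giving a principal value of 34.9°.
Since the Moon is past full (waning), take the reflex angle: θ = 360° − 34.9° = 325.1°.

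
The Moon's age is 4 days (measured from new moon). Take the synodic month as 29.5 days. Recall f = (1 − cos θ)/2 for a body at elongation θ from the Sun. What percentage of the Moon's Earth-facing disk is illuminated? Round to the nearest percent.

17%

Phase angle: θ = 360°·(4 d)/(29.5 d) = 48.8°.
With cos θ = 0.659, the lit fraction is (1 − 0.659)/2 ≈ 0.171, so 17%.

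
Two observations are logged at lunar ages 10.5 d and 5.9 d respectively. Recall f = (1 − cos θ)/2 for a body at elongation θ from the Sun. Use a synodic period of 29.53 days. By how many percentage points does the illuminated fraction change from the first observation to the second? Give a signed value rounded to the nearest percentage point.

First observation: θ = 360°·10.5/29.53 = 128.0°, so f = 0.808.
Second observation: θ = 71.9°, f = 0.345.
Δf = 0.345 − 0.808 = -0.463, i.e. -46 pp.

-46 percentage points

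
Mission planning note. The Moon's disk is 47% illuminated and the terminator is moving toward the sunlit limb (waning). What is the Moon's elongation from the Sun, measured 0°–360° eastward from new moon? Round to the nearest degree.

cos θ = 1 − 2f = 0.060, giving a principal value of 86.6°.
A waning Moon lies in 180°–360°, so θ = 360° − 86.6° = 273.4°.

273°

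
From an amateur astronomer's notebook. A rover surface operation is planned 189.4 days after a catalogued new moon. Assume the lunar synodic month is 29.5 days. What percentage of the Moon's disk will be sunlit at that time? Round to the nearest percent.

Reduce mod P: 189.4 − 6×29.5 = 12.40 d into the current lunation.
The Moon has covered 12.40/29.5 of its cycle, so θ ≈ 360° × 12.40/29.5 = 151.3°.
Illuminated fraction = (1 − cos 151.3°)/2 = (1 − (-0.877))/2 ≈ 0.939, so 94%.

94%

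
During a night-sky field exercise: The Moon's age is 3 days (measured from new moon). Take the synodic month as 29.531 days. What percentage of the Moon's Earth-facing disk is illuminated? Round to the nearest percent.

10%

Elongation θ = 360° × 3/29.531 ≈ 36.6°.
With cos θ = 0.803, the lit fraction is (1 − 0.803)/2 ≈ 0.098, so 10%.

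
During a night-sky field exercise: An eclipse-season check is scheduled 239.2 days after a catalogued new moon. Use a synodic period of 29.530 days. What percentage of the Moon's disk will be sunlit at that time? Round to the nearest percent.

239.2 d spans 8 complete synodic months (8 × 29.530 = 236.24 d) plus 2.96 d.
The Moon has covered 2.96/29.530 of its cycle, so θ ≈ 360° × 2.96/29.530 = 36.1°.
Illuminated fraction = (1 − cos 36.1°)/2 = (1 − 0.808)/2 ≈ 0.096, so 10%.

10%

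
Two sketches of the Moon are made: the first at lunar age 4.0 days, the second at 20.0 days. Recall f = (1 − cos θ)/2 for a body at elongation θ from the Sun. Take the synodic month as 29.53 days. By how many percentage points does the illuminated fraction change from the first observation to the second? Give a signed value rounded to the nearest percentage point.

+55 percentage points

First observation: θ = 360°·4.0/29.53 = 48.8°, so f = 0.170.
Second observation: θ = 243.8°, f = 0.721.
Δf = 0.721 − 0.170 = +0.550, i.e. +55 pp.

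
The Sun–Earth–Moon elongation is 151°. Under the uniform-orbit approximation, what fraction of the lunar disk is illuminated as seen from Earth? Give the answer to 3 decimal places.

0.937

cos 151° = (-0.875), so f = (1 − (-0.875))/2 = 0.937.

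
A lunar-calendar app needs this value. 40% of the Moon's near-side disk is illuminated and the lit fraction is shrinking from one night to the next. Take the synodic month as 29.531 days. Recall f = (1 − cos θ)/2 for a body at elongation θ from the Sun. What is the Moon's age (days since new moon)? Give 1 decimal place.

23.1 days

cos θ = 1 − 2f = 0.200, giving a principal value of 78.5°.
Since the Moon is past full (waning), take the reflex angle: θ = 360° − 78.5° = 281.5°.
That fraction of the synodic month is 281.5/360 × 29.531 d ≈ 23.09 d.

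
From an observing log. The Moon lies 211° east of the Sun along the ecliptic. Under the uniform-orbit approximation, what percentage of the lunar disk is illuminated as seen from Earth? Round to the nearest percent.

Half-versine of 211°: (1 − (-0.857))/2 = 0.929, i.e. 93%.

93%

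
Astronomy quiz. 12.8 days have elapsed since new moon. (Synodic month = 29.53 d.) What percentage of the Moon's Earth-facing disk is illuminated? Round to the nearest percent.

The Moon has covered 12.8/29.53 of its cycle, so θ ≈ 360° × 12.8/29.53 = 156.0°.
cos 156.0° = (-0.914), so f = (1 − (-0.914))/2 = 0.957, so 96%.

96%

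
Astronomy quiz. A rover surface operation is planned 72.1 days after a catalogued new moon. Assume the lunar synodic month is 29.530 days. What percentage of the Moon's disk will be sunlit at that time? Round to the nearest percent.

Reduce mod P: 72.1 − 2×29.530 = 13.04 d into the current lunation.
Phase angle: θ = 360°·(13.04 d)/(29.530 d) = 159.0°.
cos 159.0° = (-0.933), so f = (1 − (-0.933))/2 = 0.967, so 97%.

97%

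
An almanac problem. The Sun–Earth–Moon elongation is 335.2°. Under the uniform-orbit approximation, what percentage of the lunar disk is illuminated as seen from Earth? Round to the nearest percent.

5%

cos 335.2° = 0.908, so f = (1 − 0.908)/2 = 0.046, i.e. 5%.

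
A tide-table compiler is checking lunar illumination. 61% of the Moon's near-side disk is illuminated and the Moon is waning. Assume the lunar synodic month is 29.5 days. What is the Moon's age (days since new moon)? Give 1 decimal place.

21.1 days

Invert f = (1 − cos θ)/2 to get cos θ = 1 − 2(0.61) = -0.220, hence θ₀ = arccos -0.220 = 102.7°.
A waning Moon lies in 180°–360°, so θ = 360° − 102.7° = 257.3°.
That fraction of the synodic month is 257.3/360 × 29.5 d ≈ 21.08 d.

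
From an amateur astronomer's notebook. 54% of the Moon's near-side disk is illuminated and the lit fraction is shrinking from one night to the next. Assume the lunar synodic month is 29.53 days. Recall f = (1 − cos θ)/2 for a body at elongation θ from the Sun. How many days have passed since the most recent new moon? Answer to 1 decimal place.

21.8 days

From f = (1 − cos θ)/2: cos θ = 1 − 2×0.54 = -0.080; arccos → 94.6°.
A waning Moon lies in 180°–360°, so θ = 360° − 94.6° = 265.4°.
Age = 29.53 × 265.4°/360° ≈ 21.77 days.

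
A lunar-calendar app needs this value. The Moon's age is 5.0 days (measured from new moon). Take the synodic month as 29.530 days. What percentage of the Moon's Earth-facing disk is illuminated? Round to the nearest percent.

26%

Phase angle: θ = 360°·(5.0 d)/(29.530 d) = 61.0°.
cos 61.0° = 0.485, so f = (1 − 0.485)/2 = 0.257, so 26%.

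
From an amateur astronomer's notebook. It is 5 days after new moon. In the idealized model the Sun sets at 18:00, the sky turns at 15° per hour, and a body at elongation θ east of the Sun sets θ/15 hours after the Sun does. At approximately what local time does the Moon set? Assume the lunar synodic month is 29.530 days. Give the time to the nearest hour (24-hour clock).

Phase angle: θ = 360°·(5 d)/(29.530 d) = 61.0°.
At 15° of sky rotation per hour, 61.0° corresponds to a 4.06 h lag.
18:00 + 4.06 h ≈ 22:04 → 22:00 to the nearest hour.

22:00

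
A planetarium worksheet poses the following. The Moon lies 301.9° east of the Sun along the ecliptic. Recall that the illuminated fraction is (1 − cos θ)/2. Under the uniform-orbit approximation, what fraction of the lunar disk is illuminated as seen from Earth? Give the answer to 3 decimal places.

0.236

f = (1 − cos 301.9°)/2 = (1 − 0.528)/2 ≈ 0.236.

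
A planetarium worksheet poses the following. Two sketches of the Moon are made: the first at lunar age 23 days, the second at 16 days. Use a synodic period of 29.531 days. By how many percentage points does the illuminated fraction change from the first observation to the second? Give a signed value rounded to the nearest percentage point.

+57 pp

First observation: θ = 360°·23/29.531 = 280.4°, so f = 0.410.
Second observation: θ = 195.0°, f = 0.983.
Δf = 0.983 − 0.410 = +0.573, i.e. +57 pp.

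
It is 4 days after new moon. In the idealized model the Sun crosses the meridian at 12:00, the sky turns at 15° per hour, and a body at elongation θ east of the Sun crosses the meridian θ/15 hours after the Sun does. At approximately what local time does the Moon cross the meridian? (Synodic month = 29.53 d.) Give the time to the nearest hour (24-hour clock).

The Moon has covered 4/29.53 of its cycle, so θ ≈ 360° × 4/29.53 = 48.8°.
Delay after the Sun = 48.8° / (15°/h) ≈ 3.25 h.
12:00 + 3.25 h ≈ 15:15 → 15:00 to the nearest hour.

15:00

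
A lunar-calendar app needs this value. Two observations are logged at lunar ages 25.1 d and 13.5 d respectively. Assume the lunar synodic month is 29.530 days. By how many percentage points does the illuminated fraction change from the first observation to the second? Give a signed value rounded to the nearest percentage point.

θ₁ = 360° × 25.1/29.530 = 306.0°, f₁ = (1 − cos θ₁)/2 = 0.206.
θ₂ = 360° × 13.5/29.530 = 164.6°, f₂ = (1 − cos θ₂)/2 = 0.982.
Change = f₂ − f₁ = +0.776 → +78 percentage points.

+78 percentage points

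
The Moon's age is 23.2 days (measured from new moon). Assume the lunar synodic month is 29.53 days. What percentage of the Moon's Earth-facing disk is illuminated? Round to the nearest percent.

39%

Phase angle: θ = 360°·(23.2 d)/(29.53 d) = 282.8°.
With cos θ = 0.222, the lit fraction is (1 − 0.222)/2 ≈ 0.389, so 39%.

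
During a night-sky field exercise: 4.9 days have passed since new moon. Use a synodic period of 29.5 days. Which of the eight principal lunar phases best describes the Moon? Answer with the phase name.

waxing crescent

At 4.9/29.5 of the cycle, θ ≈ 60° — the waxing crescent range.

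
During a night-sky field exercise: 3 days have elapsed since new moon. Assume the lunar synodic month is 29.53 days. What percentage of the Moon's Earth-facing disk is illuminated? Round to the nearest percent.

10%

Elongation θ = 360° × 3/29.53 ≈ 36.6°.
cos 36.6° = 0.803, so f = (1 − 0.803)/2 = 0.098, so 10%.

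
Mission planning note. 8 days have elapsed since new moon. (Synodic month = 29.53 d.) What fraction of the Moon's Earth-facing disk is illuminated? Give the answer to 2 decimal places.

0.57

Elongation θ = 360° × 8/29.53 ≈ 97.5°.
With cos θ = (-0.131), the lit fraction is (1 − (-0.131))/2 ≈ 0.566.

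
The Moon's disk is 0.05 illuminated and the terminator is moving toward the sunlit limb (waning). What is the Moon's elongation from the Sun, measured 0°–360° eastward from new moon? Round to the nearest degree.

334°

From f = (1 − cos θ)/2: cos θ = 1 − 2×0.05 = 0.900; arccos → 25.8°.
Since the Moon is past full (waning), take the reflex angle: θ = 360° − 25.8° = 334.2°.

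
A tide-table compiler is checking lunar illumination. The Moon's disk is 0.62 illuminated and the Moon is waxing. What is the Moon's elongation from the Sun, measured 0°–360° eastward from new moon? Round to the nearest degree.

From f = (1 − cos θ)/2: cos θ = 1 − 2×0.62 = -0.240; arccos → 103.9°.
The Moon is waxing (0°–180°), so θ = 103.9° directly.

104°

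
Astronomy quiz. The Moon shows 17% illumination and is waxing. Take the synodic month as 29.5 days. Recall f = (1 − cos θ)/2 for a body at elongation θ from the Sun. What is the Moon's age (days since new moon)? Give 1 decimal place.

4.0 days

cos θ = 1 − 2f = 0.660, giving a principal value of 48.7°.
Waxing ⇒ before full, so θ = 48.7°.
That fraction of the synodic month is 48.7/360 × 29.5 d ≈ 3.99 d.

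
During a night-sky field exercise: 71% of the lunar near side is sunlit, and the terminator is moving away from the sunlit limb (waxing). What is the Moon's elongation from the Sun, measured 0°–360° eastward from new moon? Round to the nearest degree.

115°

Invert f = (1 − cos θ)/2 to get cos θ = 1 − 2(0.71) = -0.420, hence θ₀ = arccos -0.420 = 114.8°.
Waxing ⇒ before full, so θ = 114.8°.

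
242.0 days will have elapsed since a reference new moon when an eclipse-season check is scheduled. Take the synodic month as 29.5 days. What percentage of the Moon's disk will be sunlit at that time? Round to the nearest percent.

36%

242.0/29.5 = 8.203 lunations, so 8 complete cycles and 6.00 d into the next.
The Moon has covered 6.00/29.5 of its cycle, so θ ≈ 360° × 6.00/29.5 = 73.2°.
Illuminated fraction = (1 − cos 73.2°)/2 = (1 − 0.289)/2 ≈ 0.356, so 36%.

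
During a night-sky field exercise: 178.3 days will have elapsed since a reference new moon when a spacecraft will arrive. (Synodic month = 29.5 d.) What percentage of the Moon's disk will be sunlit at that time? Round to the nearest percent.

2%

178.3/29.5 = 6.044 lunations, so 6 complete cycles and 1.30 d into the next.
Phase angle: θ = 360°·(1.30 d)/(29.5 d) = 15.9°.
cos 15.9° = 0.962, so f = (1 − 0.962)/2 = 0.019, so 2%.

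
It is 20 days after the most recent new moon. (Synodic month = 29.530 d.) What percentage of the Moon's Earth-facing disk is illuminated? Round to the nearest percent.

Elongation θ = 360° × 20/29.530 ≈ 243.8°.
With cos θ = (-0.441), the lit fraction is (1 − (-0.441))/2 ≈ 0.721, so 72%.

72%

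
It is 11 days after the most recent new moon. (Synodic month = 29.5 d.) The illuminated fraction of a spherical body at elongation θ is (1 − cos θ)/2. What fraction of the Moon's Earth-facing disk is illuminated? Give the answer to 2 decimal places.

The Moon has covered 11/29.5 of its cycle, so θ ≈ 360° × 11/29.5 = 134.2°.
Illuminated fraction = (1 − cos 134.2°)/2 = (1 − (-0.698))/2 ≈ 0.849.

0.85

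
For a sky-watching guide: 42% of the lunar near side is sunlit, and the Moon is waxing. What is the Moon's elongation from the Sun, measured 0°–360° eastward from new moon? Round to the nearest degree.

Invert f = (1 − cos θ)/2 to get cos θ = 1 − 2(0.42) = 0.160, hence θ₀ = arccos 0.160 = 80.8°.
Waxing ⇒ before full, so θ = 80.8°.

81°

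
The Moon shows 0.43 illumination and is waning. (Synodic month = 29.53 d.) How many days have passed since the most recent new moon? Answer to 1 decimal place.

22.8 days

From f = (1 − cos θ)/2: cos θ = 1 − 2×0.43 = 0.140; arccos → 82.0°.
Waning ⇒ past full, so θ = 360° − 82.0° = 278.0°.
Age = 29.53 × 278.0°/360° ≈ 22.81 days.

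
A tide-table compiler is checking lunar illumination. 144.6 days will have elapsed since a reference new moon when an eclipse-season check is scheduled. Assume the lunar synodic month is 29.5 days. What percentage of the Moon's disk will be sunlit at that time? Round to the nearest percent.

Reduce mod P: 144.6 − 4×29.5 = 26.60 d into the current lunation.
Elongation θ = 360° × 26.60/29.5 ≈ 324.6°.
Illuminated fraction = (1 − cos 324.6°)/2 = (1 − 0.815)/2 ≈ 0.092, so 9%.

9%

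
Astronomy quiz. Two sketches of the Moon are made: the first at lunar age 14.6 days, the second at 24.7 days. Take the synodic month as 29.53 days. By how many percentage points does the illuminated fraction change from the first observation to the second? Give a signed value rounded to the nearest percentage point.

-76 percentage points

θ₁ = 360° × 14.6/29.53 = 178.0°, f₁ = (1 − cos θ₁)/2 = 1.000.
θ₂ = 360° × 24.7/29.53 = 301.1°, f₂ = (1 − cos θ₂)/2 = 0.242.
Change = f₂ − f₁ = -0.758 → -76 percentage points.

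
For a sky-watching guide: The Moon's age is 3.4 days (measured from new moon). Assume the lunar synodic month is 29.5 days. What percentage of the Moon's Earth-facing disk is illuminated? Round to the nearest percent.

Phase angle: θ = 360°·(3.4 d)/(29.5 d) = 41.5°.
cos 41.5° = 0.749, so f = (1 − 0.749)/2 = 0.125, so 13%.

13%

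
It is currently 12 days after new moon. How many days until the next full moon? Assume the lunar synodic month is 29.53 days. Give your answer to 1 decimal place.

Full moon occurs at elongation 180°, i.e. at age 29.53 × 180/360 = 14.765 d.
That is 14.765 − 12 = 2.765 days ahead.

2.8 days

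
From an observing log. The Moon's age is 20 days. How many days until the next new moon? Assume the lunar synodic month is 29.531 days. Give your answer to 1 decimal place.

9.5 days

One full lunation from the last new moon is 29.531 d; remaining = 29.531 − 20 = 9.531 d.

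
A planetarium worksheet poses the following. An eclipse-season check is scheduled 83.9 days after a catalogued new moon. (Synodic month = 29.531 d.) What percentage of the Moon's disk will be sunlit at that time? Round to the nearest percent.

Reduce mod P: 83.9 − 2×29.531 = 24.84 d into the current lunation.
Elongation θ = 360° × 24.84/29.531 ≈ 302.8°.
Illuminated fraction = (1 − cos 302.8°)/2 = (1 − 0.542)/2 ≈ 0.229, so 23%.

23%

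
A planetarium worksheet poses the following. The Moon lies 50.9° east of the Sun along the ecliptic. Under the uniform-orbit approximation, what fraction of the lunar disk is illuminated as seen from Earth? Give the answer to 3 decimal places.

cos 50.9° = 0.631, so f = (1 − 0.631)/2 = 0.185.

0.185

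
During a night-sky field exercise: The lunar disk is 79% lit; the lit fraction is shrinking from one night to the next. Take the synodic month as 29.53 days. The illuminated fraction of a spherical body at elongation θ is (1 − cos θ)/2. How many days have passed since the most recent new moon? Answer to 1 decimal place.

19.2 days

Invert f = (1 − cos θ)/2 to get cos θ = 1 − 2(0.79) = -0.580, hence θ₀ = arccos -0.580 = 125.5°.
Waning ⇒ past full, so θ = 360° − 125.5° = 234.5°.
At 360°/29.53 d per day, 234.5° corresponds to 19.24 days.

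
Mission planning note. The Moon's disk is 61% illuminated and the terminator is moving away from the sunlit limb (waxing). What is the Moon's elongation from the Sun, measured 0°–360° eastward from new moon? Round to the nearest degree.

103°

Invert f = (1 − cos θ)/2 to get cos θ = 1 − 2(0.61) = -0.220, hence θ₀ = arccos -0.220 = 102.7°.
The Moon is waxing (0°–180°), so θ = 102.7° directly.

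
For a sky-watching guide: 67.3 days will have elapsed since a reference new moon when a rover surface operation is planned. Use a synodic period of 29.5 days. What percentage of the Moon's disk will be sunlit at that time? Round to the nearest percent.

60%

Reduce mod P: 67.3 − 2×29.5 = 8.30 d into the current lunation.
The Moon has covered 8.30/29.5 of its cycle, so θ ≈ 360° × 8.30/29.5 = 101.3°.
cos 101.3° = (-0.196), so f = (1 − (-0.196))/2 = 0.598, so 60%.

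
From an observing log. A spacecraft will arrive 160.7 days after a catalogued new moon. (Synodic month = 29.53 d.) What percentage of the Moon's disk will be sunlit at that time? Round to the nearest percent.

97%

160.7 d spans 5 complete synodic months (5 × 29.53 = 147.65 d) plus 13.05 d.
Elongation θ = 360° × 13.05/29.53 ≈ 159.1°.
Illuminated fraction = (1 − cos 159.1°)/2 = (1 − (-0.934))/2 ≈ 0.967, so 97%.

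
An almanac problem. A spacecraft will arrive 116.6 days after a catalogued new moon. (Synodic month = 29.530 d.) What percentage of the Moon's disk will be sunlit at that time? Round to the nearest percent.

116.6 d spans 3 complete synodic months (3 × 29.530 = 88.59 d) plus 28.01 d.
Phase angle: θ = 360°·(28.01 d)/(29.530 d) = 341.5°.
Illuminated fraction = (1 − cos 341.5°)/2 = (1 − 0.948)/2 ≈ 0.026, so 3%.

3%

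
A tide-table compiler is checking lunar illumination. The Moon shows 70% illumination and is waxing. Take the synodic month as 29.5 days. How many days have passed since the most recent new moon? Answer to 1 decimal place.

9.3 days

cos θ = 1 − 2f = -0.400, giving a principal value of 113.6°.
The Moon is waxing (0°–180°), so θ = 113.6° directly.
Age = 29.5 × 113.6°/360° ≈ 9.31 days.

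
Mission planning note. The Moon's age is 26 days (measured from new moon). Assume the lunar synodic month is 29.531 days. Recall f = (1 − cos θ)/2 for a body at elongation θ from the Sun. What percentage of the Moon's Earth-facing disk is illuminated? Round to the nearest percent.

Phase angle: θ = 360°·(26 d)/(29.531 d) = 317.0°.
With cos θ = 0.731, the lit fraction is (1 − 0.731)/2 ≈ 0.135, so 13%.

13%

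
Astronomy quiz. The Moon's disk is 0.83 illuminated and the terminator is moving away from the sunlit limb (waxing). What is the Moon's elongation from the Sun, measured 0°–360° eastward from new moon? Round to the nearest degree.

131°

cos θ = 1 − 2f = -0.660, giving a principal value of 131.3°.
Before full moon the principal value applies: θ = 131.3°.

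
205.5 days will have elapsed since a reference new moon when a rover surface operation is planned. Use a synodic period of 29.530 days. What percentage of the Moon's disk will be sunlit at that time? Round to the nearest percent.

2%

205.5 d spans 6 complete synodic months (6 × 29.530 = 177.18 d) plus 28.32 d.
Phase angle: θ = 360°·(28.32 d)/(29.530 d) = 345.2°.
With cos θ = 0.967, the lit fraction is (1 − 0.967)/2 ≈ 0.016, so 2%.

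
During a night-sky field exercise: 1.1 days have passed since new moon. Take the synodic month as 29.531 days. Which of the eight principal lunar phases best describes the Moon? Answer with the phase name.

θ ≈ 360° × 1.1/29.531 = 13°, which falls in the new moon sector.

new moon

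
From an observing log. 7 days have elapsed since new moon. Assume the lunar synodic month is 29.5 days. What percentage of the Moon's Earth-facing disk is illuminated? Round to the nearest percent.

46%

Phase angle: θ = 360°·(7 d)/(29.5 d) = 85.4°.
Illuminated fraction = (1 − cos 85.4°)/2 = (1 − 0.080)/2 ≈ 0.460, so 46%.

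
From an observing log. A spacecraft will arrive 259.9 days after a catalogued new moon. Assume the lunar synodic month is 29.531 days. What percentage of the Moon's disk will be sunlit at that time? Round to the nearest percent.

34%

Reduce mod P: 259.9 − 8×29.531 = 23.65 d into the current lunation.
Phase angle: θ = 360°·(23.65 d)/(29.531 d) = 288.3°.
With cos θ = 0.315, the lit fraction is (1 − 0.315)/2 ≈ 0.343, so 34%.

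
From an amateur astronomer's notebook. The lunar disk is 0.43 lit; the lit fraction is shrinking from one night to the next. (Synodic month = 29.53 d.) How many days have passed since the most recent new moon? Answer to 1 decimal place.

22.8 days

cos θ = 1 − 2f = 0.140, giving a principal value of 82.0°.
A waning Moon lies in 180°–360°, so θ = 360° − 82.0° = 278.0°.
That fraction of the synodic month is 278.0/360 × 29.53 d ≈ 22.81 d.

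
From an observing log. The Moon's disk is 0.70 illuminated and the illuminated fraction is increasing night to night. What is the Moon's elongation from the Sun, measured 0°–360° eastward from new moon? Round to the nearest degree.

114°

cos θ = 1 − 2f = -0.400, giving a principal value of 113.6°.
Before full moon the principal value applies: θ = 113.6°.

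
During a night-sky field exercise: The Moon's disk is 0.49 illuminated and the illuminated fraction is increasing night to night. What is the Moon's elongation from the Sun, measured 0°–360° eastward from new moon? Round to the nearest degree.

89°

Invert f = (1 − cos θ)/2 to get cos θ = 1 − 2(0.49) = 0.020, hence θ₀ = arccos 0.020 = 88.9°.
Waxing ⇒ before full, so θ = 88.9°.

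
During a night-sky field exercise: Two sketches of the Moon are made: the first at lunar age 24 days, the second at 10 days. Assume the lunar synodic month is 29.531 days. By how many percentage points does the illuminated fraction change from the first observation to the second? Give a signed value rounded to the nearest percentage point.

+46 pp

First observation: θ = 360°·24/29.531 = 292.6°, so f = 0.308.
Second observation: θ = 121.9°, f = 0.764.
Δf = 0.764 − 0.308 = +0.456, i.e. +46 pp.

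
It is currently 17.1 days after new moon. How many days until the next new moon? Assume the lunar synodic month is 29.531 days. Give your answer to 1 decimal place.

12.4 days

One full lunation from the last new moon is 29.531 d; remaining = 29.531 − 17.1 = 12.431 d.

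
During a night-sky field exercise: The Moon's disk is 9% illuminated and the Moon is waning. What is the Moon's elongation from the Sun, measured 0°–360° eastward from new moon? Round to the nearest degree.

325°

Invert f = (1 − cos θ)/2 to get cos θ = 1 − 2(0.09) = 0.820, hence θ₀ = arccos 0.820 = 34.9°.
Since the Moon is past full (waning), take the reflex angle: θ = 360° − 34.9° = 325.1°.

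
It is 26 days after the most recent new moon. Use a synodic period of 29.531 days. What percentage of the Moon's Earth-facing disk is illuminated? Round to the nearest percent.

Elongation θ = 360° × 26/29.531 ≈ 317.0°.
Illuminated fraction = (1 − cos 317.0°)/2 = (1 − 0.731)/2 ≈ 0.135, so 13%.

13%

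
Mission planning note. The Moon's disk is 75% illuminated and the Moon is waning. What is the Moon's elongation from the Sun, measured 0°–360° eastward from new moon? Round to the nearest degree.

240°

Invert f = (1 − cos θ)/2 to get cos θ = 1 − 2(0.75) = -0.500, hence θ₀ = arccos -0.500 = 120.0°.
A waning Moon lies in 180°–360°, so θ = 360° − 120.0° = 240.0°.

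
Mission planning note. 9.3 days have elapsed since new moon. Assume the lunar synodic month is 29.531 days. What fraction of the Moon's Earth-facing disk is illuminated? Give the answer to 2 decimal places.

0.70

The Moon has covered 9.3/29.531 of its cycle, so θ ≈ 360° × 9.3/29.531 = 113.4°.
With cos θ = (-0.397), the lit fraction is (1 − (-0.397))/2 ≈ 0.698.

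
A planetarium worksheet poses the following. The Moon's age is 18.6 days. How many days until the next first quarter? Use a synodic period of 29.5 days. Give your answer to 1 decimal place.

18.3 days

First quarter occurs at elongation 90°, i.e. at age 29.5 × 90/360 = 7.375 d.
Already past this cycle's first quarter; the next is at 7.375 + 29.5 = 36.875 d, so 36.875 − 18.6 = 18.275 days.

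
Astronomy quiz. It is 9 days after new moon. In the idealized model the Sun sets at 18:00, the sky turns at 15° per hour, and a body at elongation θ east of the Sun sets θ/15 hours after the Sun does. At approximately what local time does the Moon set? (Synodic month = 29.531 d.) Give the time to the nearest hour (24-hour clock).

01:00

Phase angle: θ = 360°·(9 d)/(29.531 d) = 109.7°.
Delay after the Sun = 109.7° / (15°/h) ≈ 7.31 h.
18:00 + 7.31 h ≈ 01:19 → 01:00 to the nearest hour.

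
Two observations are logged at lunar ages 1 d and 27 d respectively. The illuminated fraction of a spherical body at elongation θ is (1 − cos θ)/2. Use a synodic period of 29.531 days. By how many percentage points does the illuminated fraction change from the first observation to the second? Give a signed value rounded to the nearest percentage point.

+6 percentage points

First observation: θ = 360°·1/29.531 = 12.2°, so f = 0.011.
Second observation: θ = 329.1°, f = 0.071.
Δf = 0.071 − 0.011 = +0.059, i.e. +6 pp.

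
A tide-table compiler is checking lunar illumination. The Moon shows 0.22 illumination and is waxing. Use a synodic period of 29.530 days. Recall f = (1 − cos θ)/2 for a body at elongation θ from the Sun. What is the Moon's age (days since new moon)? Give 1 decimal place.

4.6 days

Invert f = (1 − cos θ)/2 to get cos θ = 1 − 2(0.22) = 0.560, hence θ₀ = arccos 0.560 = 55.9°.
Waxing ⇒ before full, so θ = 55.9°.
At 360°/29.530 d per day, 55.9° corresponds to 4.59 days.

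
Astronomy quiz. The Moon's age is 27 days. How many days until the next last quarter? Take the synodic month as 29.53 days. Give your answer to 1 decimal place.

24.7 days

Last quarter is 0.75 of the way through the cycle: age 0.75 × 29.53 = 22.148 d.
Already past this cycle's last quarter; the next is at 22.148 + 29.53 = 51.678 d, so 51.678 − 27 = 24.678 days.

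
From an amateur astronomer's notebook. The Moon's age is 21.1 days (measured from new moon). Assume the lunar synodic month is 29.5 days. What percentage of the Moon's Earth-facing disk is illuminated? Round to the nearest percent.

61%

Elongation θ = 360° × 21.1/29.5 ≈ 257.5°.
With cos θ = (-0.217), the lit fraction is (1 − (-0.217))/2 ≈ 0.608, so 61%.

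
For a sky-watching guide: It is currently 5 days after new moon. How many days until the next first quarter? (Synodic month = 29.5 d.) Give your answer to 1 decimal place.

2.4 days

First quarter is 0.25 of the way through the cycle: age 0.25 × 29.5 = 7.375 d.
So 2.375 days remain (7.375 − 5).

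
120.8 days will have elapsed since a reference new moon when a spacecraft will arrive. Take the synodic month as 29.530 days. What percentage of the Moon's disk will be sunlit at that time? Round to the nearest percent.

8%

120.8 d spans 4 complete synodic months (4 × 29.530 = 118.12 d) plus 2.68 d.
The Moon has covered 2.68/29.530 of its cycle, so θ ≈ 360° × 2.68/29.530 = 32.7°.
Illuminated fraction = (1 − cos 32.7°)/2 = (1 − 0.842)/2 ≈ 0.079, so 8%.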